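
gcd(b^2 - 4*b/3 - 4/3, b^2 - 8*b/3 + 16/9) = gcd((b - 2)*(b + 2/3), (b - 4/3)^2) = 1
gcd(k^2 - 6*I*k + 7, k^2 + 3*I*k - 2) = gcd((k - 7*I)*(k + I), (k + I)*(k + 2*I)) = k + I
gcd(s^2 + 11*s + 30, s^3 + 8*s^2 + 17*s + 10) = s + 5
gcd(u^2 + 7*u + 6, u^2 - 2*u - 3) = u + 1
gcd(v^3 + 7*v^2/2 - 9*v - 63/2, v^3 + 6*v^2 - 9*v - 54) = v^2 - 9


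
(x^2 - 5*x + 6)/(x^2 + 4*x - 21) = (x - 2)/(x + 7)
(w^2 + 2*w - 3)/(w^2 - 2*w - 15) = (w - 1)/(w - 5)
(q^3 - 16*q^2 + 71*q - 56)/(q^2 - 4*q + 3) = (q^2 - 15*q + 56)/(q - 3)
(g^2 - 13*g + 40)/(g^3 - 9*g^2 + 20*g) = (g - 8)/(g*(g - 4))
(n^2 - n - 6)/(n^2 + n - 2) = (n - 3)/(n - 1)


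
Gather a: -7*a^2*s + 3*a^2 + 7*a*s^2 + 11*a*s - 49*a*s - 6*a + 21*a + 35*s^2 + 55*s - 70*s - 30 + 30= a^2*(3 - 7*s) + a*(7*s^2 - 38*s + 15) + 35*s^2 - 15*s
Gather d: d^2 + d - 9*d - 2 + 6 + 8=d^2 - 8*d + 12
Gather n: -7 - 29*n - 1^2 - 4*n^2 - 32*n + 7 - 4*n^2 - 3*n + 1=-8*n^2 - 64*n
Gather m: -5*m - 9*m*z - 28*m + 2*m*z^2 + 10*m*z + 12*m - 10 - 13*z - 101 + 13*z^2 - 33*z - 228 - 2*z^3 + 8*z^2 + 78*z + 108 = m*(2*z^2 + z - 21) - 2*z^3 + 21*z^2 + 32*z - 231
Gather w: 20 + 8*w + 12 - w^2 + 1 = -w^2 + 8*w + 33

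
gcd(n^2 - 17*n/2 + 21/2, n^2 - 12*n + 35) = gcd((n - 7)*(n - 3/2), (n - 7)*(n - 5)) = n - 7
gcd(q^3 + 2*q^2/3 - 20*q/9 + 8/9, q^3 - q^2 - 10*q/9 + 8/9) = q - 2/3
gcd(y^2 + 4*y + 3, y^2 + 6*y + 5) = y + 1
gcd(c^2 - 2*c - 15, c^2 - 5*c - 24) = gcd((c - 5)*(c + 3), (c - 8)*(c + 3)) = c + 3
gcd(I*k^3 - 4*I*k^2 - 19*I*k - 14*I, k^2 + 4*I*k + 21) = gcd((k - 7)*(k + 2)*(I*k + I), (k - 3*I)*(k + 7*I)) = 1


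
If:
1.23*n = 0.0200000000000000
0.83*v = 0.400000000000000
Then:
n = 0.02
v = 0.48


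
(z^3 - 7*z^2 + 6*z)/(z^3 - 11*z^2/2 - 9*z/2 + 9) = 2*z/(2*z + 3)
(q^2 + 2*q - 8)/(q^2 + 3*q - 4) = (q - 2)/(q - 1)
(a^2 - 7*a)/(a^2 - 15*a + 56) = a/(a - 8)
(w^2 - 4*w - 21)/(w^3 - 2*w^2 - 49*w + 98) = (w + 3)/(w^2 + 5*w - 14)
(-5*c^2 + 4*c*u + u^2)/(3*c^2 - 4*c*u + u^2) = (5*c + u)/(-3*c + u)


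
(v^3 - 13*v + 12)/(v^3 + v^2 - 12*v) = (v - 1)/v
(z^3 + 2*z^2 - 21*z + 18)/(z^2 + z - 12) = (z^2 + 5*z - 6)/(z + 4)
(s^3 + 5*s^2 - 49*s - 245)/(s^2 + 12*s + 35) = s - 7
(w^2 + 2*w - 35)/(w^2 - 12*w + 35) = (w + 7)/(w - 7)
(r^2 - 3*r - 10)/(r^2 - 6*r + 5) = (r + 2)/(r - 1)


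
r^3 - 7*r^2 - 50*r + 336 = (r - 8)*(r - 6)*(r + 7)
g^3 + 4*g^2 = g^2*(g + 4)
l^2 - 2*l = l*(l - 2)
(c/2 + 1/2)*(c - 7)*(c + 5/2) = c^3/2 - 7*c^2/4 - 11*c - 35/4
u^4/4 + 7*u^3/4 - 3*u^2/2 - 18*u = u*(u/4 + 1)*(u - 3)*(u + 6)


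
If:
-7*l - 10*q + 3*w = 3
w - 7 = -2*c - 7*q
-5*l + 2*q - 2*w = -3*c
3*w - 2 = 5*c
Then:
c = 125/142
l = -21/142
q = 63/142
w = 303/142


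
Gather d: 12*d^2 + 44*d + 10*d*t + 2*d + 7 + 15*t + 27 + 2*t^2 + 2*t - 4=12*d^2 + d*(10*t + 46) + 2*t^2 + 17*t + 30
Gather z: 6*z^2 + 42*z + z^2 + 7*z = 7*z^2 + 49*z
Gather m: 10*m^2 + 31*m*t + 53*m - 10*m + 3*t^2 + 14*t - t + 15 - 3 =10*m^2 + m*(31*t + 43) + 3*t^2 + 13*t + 12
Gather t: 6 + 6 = 12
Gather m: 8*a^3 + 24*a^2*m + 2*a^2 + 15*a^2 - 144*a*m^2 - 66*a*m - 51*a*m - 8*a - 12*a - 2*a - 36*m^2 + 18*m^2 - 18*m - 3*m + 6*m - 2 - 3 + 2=8*a^3 + 17*a^2 - 22*a + m^2*(-144*a - 18) + m*(24*a^2 - 117*a - 15) - 3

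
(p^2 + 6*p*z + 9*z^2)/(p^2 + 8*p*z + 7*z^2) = (p^2 + 6*p*z + 9*z^2)/(p^2 + 8*p*z + 7*z^2)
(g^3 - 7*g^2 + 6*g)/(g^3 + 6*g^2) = (g^2 - 7*g + 6)/(g*(g + 6))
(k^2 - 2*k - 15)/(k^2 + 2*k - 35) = (k + 3)/(k + 7)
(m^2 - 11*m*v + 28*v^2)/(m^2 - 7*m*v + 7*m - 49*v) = (m - 4*v)/(m + 7)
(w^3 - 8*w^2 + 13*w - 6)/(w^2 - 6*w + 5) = (w^2 - 7*w + 6)/(w - 5)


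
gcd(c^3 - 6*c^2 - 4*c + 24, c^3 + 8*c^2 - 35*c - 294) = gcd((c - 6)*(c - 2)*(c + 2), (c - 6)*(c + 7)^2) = c - 6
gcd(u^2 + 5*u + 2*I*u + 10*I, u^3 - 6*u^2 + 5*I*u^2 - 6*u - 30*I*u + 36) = u + 2*I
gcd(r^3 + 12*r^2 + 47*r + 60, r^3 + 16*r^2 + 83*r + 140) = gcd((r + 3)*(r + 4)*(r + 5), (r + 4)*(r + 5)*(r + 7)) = r^2 + 9*r + 20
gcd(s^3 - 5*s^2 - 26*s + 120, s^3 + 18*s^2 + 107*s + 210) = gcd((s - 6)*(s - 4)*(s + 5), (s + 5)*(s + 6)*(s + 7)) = s + 5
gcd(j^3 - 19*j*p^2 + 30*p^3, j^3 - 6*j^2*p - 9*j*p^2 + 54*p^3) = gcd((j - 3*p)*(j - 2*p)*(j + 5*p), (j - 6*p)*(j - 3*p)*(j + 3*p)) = -j + 3*p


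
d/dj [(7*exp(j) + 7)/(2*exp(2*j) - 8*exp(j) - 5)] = (-28*(exp(j) - 2)*(exp(j) + 1) + 14*exp(2*j) - 56*exp(j) - 35)*exp(j)/(-2*exp(2*j) + 8*exp(j) + 5)^2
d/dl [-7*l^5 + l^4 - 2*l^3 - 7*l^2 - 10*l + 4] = -35*l^4 + 4*l^3 - 6*l^2 - 14*l - 10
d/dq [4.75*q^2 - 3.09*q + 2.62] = 9.5*q - 3.09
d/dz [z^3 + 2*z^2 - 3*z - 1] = 3*z^2 + 4*z - 3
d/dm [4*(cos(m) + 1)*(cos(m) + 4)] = -4*(2*cos(m) + 5)*sin(m)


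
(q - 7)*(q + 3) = q^2 - 4*q - 21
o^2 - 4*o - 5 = (o - 5)*(o + 1)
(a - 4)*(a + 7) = a^2 + 3*a - 28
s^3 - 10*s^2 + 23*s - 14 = (s - 7)*(s - 2)*(s - 1)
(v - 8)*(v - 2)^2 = v^3 - 12*v^2 + 36*v - 32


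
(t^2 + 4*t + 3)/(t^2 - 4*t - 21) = (t + 1)/(t - 7)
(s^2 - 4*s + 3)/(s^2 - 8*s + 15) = (s - 1)/(s - 5)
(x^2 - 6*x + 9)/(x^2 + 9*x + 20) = (x^2 - 6*x + 9)/(x^2 + 9*x + 20)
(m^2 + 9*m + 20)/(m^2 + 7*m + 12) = (m + 5)/(m + 3)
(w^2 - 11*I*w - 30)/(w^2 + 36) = (w - 5*I)/(w + 6*I)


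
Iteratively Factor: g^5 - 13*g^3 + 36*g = (g + 3)*(g^4 - 3*g^3 - 4*g^2 + 12*g) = g*(g + 3)*(g^3 - 3*g^2 - 4*g + 12) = g*(g + 2)*(g + 3)*(g^2 - 5*g + 6) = g*(g - 2)*(g + 2)*(g + 3)*(g - 3)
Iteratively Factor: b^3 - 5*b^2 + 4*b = (b - 4)*(b^2 - b) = (b - 4)*(b - 1)*(b)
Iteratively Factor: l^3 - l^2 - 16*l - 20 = (l + 2)*(l^2 - 3*l - 10) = (l - 5)*(l + 2)*(l + 2)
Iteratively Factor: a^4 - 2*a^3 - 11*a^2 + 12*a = (a + 3)*(a^3 - 5*a^2 + 4*a) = a*(a + 3)*(a^2 - 5*a + 4) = a*(a - 4)*(a + 3)*(a - 1)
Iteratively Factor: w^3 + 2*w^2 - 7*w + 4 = (w + 4)*(w^2 - 2*w + 1) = (w - 1)*(w + 4)*(w - 1)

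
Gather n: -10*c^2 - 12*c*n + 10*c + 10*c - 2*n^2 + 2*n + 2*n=-10*c^2 + 20*c - 2*n^2 + n*(4 - 12*c)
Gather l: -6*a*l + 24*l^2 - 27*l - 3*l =24*l^2 + l*(-6*a - 30)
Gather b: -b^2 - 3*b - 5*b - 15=-b^2 - 8*b - 15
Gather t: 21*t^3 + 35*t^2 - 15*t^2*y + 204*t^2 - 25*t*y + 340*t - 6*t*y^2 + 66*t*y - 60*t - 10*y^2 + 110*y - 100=21*t^3 + t^2*(239 - 15*y) + t*(-6*y^2 + 41*y + 280) - 10*y^2 + 110*y - 100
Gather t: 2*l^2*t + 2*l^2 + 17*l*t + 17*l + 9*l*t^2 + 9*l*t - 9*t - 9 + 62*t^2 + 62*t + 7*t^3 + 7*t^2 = 2*l^2 + 17*l + 7*t^3 + t^2*(9*l + 69) + t*(2*l^2 + 26*l + 53) - 9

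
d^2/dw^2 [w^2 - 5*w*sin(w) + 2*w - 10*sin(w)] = 5*w*sin(w) - 10*sqrt(2)*cos(w + pi/4) + 2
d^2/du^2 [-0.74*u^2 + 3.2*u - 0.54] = -1.48000000000000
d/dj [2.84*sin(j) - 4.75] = 2.84*cos(j)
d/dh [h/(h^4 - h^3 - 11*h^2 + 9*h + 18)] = (h^4 - h^3 - 11*h^2 - h*(4*h^3 - 3*h^2 - 22*h + 9) + 9*h + 18)/(h^4 - h^3 - 11*h^2 + 9*h + 18)^2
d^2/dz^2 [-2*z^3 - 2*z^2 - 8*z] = -12*z - 4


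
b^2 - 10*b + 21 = (b - 7)*(b - 3)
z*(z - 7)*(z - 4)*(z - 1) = z^4 - 12*z^3 + 39*z^2 - 28*z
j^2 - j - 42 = (j - 7)*(j + 6)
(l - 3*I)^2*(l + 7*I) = l^3 + I*l^2 + 33*l - 63*I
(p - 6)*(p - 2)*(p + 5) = p^3 - 3*p^2 - 28*p + 60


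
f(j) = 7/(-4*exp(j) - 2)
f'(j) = 28*exp(j)/(-4*exp(j) - 2)^2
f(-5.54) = -3.47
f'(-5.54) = 0.03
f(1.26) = -0.43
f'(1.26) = 0.38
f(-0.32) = -1.43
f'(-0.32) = 0.85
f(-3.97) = -3.37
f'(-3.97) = 0.12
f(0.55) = -0.78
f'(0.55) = 0.61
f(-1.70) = -2.56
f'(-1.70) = 0.69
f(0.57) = -0.77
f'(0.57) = 0.60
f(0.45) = -0.85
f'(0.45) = 0.64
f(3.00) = -0.09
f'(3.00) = 0.08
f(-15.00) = -3.50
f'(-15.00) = 0.00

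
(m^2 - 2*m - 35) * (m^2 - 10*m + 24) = m^4 - 12*m^3 + 9*m^2 + 302*m - 840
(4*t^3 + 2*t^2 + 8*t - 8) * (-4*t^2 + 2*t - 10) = -16*t^5 - 68*t^3 + 28*t^2 - 96*t + 80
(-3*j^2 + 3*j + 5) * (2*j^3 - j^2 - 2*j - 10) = -6*j^5 + 9*j^4 + 13*j^3 + 19*j^2 - 40*j - 50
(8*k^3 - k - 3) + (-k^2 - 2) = 8*k^3 - k^2 - k - 5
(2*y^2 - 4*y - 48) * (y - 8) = 2*y^3 - 20*y^2 - 16*y + 384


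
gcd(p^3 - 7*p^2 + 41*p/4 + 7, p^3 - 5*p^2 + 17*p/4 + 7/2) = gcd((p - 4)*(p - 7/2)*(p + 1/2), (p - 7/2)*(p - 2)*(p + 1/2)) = p^2 - 3*p - 7/4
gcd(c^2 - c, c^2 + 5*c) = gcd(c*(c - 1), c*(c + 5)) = c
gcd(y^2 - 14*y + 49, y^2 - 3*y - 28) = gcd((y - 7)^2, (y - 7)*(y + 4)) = y - 7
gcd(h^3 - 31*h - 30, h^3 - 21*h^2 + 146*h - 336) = h - 6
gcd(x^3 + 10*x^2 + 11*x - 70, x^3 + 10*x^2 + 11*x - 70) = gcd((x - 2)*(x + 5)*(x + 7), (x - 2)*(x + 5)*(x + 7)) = x^3 + 10*x^2 + 11*x - 70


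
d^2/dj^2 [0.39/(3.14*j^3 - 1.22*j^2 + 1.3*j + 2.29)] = ((0.9516 - 7.3476*j)*(3.14*j^3 - 1.22*j^2 + 1.3*j + 2.29) + 0.39*(9.42*j^2 - 2.44*j + 1.3)*(18.84*j^2 - 4.88*j + 2.6))/(3.14*j^3 - 1.22*j^2 + 1.3*j + 2.29)^3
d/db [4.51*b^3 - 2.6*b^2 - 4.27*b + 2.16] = 13.53*b^2 - 5.2*b - 4.27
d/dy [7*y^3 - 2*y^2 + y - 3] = 21*y^2 - 4*y + 1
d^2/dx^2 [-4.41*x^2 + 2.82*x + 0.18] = -8.82000000000000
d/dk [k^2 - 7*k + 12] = 2*k - 7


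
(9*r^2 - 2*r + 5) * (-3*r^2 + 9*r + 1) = -27*r^4 + 87*r^3 - 24*r^2 + 43*r + 5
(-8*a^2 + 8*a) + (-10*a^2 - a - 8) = -18*a^2 + 7*a - 8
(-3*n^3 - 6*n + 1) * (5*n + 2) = -15*n^4 - 6*n^3 - 30*n^2 - 7*n + 2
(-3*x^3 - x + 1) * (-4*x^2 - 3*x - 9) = 12*x^5 + 9*x^4 + 31*x^3 - x^2 + 6*x - 9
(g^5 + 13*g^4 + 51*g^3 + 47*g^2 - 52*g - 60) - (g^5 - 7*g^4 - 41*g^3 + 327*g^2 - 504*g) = 20*g^4 + 92*g^3 - 280*g^2 + 452*g - 60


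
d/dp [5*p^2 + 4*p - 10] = 10*p + 4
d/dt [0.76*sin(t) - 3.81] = 0.76*cos(t)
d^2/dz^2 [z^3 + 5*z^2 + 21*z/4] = 6*z + 10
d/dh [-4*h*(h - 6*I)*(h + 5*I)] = -12*h^2 + 8*I*h - 120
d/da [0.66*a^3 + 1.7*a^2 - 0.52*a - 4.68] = 1.98*a^2 + 3.4*a - 0.52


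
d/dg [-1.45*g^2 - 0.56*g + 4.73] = -2.9*g - 0.56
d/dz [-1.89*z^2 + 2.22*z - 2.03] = 2.22 - 3.78*z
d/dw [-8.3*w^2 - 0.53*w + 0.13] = -16.6*w - 0.53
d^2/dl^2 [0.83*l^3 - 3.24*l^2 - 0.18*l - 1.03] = 4.98*l - 6.48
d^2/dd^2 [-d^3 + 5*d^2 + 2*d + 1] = 10 - 6*d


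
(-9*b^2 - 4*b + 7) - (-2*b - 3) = -9*b^2 - 2*b + 10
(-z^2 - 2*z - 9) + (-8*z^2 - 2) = -9*z^2 - 2*z - 11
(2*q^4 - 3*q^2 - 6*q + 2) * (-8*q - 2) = -16*q^5 - 4*q^4 + 24*q^3 + 54*q^2 - 4*q - 4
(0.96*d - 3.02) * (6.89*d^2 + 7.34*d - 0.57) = 6.6144*d^3 - 13.7614*d^2 - 22.714*d + 1.7214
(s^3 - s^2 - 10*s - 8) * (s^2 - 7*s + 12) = s^5 - 8*s^4 + 9*s^3 + 50*s^2 - 64*s - 96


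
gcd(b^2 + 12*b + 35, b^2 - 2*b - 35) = b + 5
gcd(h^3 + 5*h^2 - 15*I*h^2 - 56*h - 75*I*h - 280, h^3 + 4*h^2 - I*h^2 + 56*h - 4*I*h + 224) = h - 8*I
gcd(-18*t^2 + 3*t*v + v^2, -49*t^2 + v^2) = 1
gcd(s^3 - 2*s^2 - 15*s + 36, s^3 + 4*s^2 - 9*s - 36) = s^2 + s - 12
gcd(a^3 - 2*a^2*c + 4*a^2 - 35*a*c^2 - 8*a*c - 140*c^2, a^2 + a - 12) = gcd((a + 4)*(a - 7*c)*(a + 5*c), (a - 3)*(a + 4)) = a + 4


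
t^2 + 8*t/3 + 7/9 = (t + 1/3)*(t + 7/3)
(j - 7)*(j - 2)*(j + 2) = j^3 - 7*j^2 - 4*j + 28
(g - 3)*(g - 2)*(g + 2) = g^3 - 3*g^2 - 4*g + 12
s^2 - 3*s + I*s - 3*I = (s - 3)*(s + I)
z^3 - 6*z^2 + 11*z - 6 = (z - 3)*(z - 2)*(z - 1)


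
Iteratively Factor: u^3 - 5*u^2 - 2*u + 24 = (u - 4)*(u^2 - u - 6) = (u - 4)*(u + 2)*(u - 3)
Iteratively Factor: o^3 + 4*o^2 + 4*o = (o + 2)*(o^2 + 2*o) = (o + 2)^2*(o)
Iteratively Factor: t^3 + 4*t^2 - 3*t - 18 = (t + 3)*(t^2 + t - 6) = (t - 2)*(t + 3)*(t + 3)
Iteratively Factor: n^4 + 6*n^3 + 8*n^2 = (n)*(n^3 + 6*n^2 + 8*n) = n^2*(n^2 + 6*n + 8) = n^2*(n + 2)*(n + 4)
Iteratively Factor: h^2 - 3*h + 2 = (h - 2)*(h - 1)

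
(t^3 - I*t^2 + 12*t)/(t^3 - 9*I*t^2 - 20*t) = (t + 3*I)/(t - 5*I)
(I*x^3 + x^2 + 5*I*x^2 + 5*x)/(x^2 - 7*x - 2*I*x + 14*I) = x*(I*x^2 + x + 5*I*x + 5)/(x^2 - 7*x - 2*I*x + 14*I)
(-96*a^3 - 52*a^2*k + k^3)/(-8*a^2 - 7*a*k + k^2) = (12*a^2 + 8*a*k + k^2)/(a + k)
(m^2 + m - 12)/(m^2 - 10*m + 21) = (m + 4)/(m - 7)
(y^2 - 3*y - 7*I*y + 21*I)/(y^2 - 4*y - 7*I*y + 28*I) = (y - 3)/(y - 4)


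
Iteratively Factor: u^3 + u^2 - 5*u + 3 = (u - 1)*(u^2 + 2*u - 3) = (u - 1)*(u + 3)*(u - 1)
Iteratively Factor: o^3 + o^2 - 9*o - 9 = (o + 3)*(o^2 - 2*o - 3) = (o + 1)*(o + 3)*(o - 3)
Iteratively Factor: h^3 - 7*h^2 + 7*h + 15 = (h - 3)*(h^2 - 4*h - 5) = (h - 3)*(h + 1)*(h - 5)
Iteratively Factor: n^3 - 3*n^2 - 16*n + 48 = (n - 4)*(n^2 + n - 12) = (n - 4)*(n - 3)*(n + 4)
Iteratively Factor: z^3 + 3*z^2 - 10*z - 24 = (z + 4)*(z^2 - z - 6) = (z - 3)*(z + 4)*(z + 2)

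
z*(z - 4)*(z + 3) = z^3 - z^2 - 12*z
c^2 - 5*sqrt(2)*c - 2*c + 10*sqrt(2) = (c - 2)*(c - 5*sqrt(2))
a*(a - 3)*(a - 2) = a^3 - 5*a^2 + 6*a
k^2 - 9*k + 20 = (k - 5)*(k - 4)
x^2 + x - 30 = (x - 5)*(x + 6)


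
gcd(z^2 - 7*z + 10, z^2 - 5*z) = z - 5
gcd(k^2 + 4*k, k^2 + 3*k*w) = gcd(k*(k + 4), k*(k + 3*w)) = k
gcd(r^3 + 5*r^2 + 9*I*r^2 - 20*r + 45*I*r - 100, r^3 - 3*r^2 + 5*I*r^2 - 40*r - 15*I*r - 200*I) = r^2 + r*(5 + 5*I) + 25*I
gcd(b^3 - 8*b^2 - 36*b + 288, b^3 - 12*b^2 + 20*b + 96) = b^2 - 14*b + 48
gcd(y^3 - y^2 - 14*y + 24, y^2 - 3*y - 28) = y + 4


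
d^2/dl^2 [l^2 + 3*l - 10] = 2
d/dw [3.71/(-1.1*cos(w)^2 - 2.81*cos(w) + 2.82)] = -(8.162*cos(w) + 10.4251)*sin(w)/(1.1*cos(w)^2 + 2.81*cos(w) - 2.82)^2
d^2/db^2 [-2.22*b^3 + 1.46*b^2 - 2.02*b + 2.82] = 2.92 - 13.32*b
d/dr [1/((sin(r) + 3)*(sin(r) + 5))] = -2*(sin(r) + 4)*cos(r)/((sin(r) + 3)^2*(sin(r) + 5)^2)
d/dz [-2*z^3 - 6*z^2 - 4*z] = -6*z^2 - 12*z - 4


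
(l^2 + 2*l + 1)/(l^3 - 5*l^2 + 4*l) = (l^2 + 2*l + 1)/(l*(l^2 - 5*l + 4))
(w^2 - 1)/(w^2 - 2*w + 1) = (w + 1)/(w - 1)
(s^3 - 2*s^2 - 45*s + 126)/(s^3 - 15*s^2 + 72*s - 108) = (s + 7)/(s - 6)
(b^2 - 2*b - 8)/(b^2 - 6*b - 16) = (b - 4)/(b - 8)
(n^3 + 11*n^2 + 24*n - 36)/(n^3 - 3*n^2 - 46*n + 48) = (n + 6)/(n - 8)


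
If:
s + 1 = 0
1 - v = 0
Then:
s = -1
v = 1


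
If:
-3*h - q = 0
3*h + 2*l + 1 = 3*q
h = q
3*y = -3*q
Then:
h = 0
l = -1/2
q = 0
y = 0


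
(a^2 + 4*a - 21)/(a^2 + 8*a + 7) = (a - 3)/(a + 1)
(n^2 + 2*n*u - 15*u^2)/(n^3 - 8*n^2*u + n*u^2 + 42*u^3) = (-n - 5*u)/(-n^2 + 5*n*u + 14*u^2)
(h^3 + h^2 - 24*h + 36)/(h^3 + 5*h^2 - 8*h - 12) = (h - 3)/(h + 1)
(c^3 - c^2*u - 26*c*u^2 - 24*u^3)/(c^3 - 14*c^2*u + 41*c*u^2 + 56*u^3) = (c^2 - 2*c*u - 24*u^2)/(c^2 - 15*c*u + 56*u^2)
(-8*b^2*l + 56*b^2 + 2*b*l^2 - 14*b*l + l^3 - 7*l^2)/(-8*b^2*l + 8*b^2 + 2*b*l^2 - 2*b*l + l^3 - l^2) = (l - 7)/(l - 1)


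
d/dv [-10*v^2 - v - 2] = -20*v - 1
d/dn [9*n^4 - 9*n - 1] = 36*n^3 - 9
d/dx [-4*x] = -4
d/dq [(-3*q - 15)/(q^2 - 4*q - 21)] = 3*(-q^2 + 4*q + 2*(q - 2)*(q + 5) + 21)/(-q^2 + 4*q + 21)^2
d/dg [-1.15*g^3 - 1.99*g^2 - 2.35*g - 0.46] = -3.45*g^2 - 3.98*g - 2.35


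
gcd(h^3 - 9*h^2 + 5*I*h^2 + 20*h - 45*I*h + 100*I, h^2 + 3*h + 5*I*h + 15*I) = h + 5*I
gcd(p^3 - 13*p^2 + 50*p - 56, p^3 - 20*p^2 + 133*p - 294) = p - 7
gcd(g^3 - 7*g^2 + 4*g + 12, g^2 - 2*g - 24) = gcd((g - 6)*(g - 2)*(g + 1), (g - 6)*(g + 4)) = g - 6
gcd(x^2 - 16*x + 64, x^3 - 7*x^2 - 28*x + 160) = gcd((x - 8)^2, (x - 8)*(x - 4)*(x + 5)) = x - 8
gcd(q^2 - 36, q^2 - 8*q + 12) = q - 6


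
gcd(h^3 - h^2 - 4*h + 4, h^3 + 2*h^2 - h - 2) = h^2 + h - 2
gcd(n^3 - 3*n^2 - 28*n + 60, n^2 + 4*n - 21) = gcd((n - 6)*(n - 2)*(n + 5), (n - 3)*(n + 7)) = 1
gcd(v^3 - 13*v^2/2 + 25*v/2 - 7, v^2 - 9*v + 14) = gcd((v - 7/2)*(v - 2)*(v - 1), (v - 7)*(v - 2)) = v - 2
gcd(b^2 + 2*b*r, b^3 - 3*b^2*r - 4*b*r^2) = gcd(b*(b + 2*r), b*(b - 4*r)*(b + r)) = b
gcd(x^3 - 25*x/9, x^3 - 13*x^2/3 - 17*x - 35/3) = x + 5/3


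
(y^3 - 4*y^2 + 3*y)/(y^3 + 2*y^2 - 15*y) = (y - 1)/(y + 5)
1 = 1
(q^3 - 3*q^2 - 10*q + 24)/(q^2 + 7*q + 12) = (q^2 - 6*q + 8)/(q + 4)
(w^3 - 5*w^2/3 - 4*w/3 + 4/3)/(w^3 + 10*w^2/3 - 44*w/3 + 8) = (w + 1)/(w + 6)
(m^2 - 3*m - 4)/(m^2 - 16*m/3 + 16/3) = 3*(m + 1)/(3*m - 4)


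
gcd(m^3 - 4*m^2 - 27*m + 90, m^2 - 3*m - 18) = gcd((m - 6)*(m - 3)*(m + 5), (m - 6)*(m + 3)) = m - 6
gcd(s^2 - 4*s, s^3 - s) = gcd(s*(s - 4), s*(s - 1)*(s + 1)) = s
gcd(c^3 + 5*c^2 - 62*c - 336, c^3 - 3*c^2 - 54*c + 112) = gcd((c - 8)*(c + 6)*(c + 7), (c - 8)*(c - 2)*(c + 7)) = c^2 - c - 56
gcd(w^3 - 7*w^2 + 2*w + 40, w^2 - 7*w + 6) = 1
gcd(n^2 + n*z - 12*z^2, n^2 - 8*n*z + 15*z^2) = -n + 3*z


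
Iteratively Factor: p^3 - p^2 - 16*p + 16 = (p - 4)*(p^2 + 3*p - 4) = (p - 4)*(p - 1)*(p + 4)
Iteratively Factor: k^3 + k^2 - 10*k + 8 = (k - 2)*(k^2 + 3*k - 4) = (k - 2)*(k - 1)*(k + 4)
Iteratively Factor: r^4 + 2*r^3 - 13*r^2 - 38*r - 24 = (r + 2)*(r^3 - 13*r - 12) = (r - 4)*(r + 2)*(r^2 + 4*r + 3) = (r - 4)*(r + 1)*(r + 2)*(r + 3)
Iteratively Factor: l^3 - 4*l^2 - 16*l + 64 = (l + 4)*(l^2 - 8*l + 16) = (l - 4)*(l + 4)*(l - 4)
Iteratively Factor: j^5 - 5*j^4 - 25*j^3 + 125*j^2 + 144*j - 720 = (j - 3)*(j^4 - 2*j^3 - 31*j^2 + 32*j + 240) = (j - 3)*(j + 3)*(j^3 - 5*j^2 - 16*j + 80) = (j - 5)*(j - 3)*(j + 3)*(j^2 - 16) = (j - 5)*(j - 4)*(j - 3)*(j + 3)*(j + 4)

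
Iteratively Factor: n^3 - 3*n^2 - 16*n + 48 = (n + 4)*(n^2 - 7*n + 12) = (n - 4)*(n + 4)*(n - 3)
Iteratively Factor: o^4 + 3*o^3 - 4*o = (o - 1)*(o^3 + 4*o^2 + 4*o) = (o - 1)*(o + 2)*(o^2 + 2*o) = o*(o - 1)*(o + 2)*(o + 2)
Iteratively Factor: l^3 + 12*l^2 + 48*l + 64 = (l + 4)*(l^2 + 8*l + 16) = (l + 4)^2*(l + 4)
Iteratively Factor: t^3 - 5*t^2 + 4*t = (t - 4)*(t^2 - t) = (t - 4)*(t - 1)*(t)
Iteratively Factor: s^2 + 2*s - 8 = (s + 4)*(s - 2)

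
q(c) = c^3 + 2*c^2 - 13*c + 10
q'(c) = 3*c^2 + 4*c - 13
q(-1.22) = 27.02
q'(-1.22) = -13.41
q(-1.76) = 33.62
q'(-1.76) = -10.75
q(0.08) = 8.97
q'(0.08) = -12.66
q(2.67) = 8.58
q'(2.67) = 19.07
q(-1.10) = 25.39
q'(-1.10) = -13.77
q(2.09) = 0.70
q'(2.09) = 8.46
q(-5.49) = -23.82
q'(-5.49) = 55.46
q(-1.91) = 35.16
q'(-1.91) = -9.70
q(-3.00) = 40.00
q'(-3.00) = 2.00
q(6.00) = 220.00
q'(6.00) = 119.00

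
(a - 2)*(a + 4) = a^2 + 2*a - 8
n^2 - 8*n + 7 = (n - 7)*(n - 1)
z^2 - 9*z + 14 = (z - 7)*(z - 2)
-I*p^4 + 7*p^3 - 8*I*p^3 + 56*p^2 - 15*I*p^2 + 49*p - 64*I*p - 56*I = (p + 7)*(p - I)*(p + 8*I)*(-I*p - I)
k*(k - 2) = k^2 - 2*k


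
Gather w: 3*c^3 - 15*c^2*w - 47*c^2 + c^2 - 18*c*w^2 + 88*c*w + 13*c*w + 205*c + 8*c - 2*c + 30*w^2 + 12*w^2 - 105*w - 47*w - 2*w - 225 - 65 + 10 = 3*c^3 - 46*c^2 + 211*c + w^2*(42 - 18*c) + w*(-15*c^2 + 101*c - 154) - 280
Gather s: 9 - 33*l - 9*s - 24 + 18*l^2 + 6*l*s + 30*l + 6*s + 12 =18*l^2 - 3*l + s*(6*l - 3) - 3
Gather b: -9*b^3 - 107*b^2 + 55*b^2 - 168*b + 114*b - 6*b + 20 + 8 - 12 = -9*b^3 - 52*b^2 - 60*b + 16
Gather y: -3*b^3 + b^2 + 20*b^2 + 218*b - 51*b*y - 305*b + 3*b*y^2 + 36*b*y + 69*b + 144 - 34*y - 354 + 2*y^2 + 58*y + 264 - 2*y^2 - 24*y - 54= -3*b^3 + 21*b^2 + 3*b*y^2 - 15*b*y - 18*b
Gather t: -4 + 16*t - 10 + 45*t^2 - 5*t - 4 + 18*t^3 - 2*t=18*t^3 + 45*t^2 + 9*t - 18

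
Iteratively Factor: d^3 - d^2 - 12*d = (d + 3)*(d^2 - 4*d) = (d - 4)*(d + 3)*(d)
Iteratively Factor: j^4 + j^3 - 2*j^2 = (j)*(j^3 + j^2 - 2*j) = j*(j - 1)*(j^2 + 2*j) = j*(j - 1)*(j + 2)*(j)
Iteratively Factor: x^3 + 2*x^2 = (x + 2)*(x^2) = x*(x + 2)*(x)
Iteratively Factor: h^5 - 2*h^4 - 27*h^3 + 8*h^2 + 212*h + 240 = (h + 2)*(h^4 - 4*h^3 - 19*h^2 + 46*h + 120) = (h - 4)*(h + 2)*(h^3 - 19*h - 30) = (h - 4)*(h + 2)*(h + 3)*(h^2 - 3*h - 10) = (h - 5)*(h - 4)*(h + 2)*(h + 3)*(h + 2)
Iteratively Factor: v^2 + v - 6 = (v - 2)*(v + 3)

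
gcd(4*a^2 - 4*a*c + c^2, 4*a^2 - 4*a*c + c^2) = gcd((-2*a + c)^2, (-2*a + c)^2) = 4*a^2 - 4*a*c + c^2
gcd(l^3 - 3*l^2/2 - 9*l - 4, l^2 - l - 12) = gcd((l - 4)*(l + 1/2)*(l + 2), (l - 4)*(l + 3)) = l - 4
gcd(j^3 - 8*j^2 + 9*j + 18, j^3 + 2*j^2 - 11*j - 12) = j^2 - 2*j - 3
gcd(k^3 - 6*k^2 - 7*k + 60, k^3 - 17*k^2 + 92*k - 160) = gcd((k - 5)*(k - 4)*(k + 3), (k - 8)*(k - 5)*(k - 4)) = k^2 - 9*k + 20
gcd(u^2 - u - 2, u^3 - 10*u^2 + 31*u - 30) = u - 2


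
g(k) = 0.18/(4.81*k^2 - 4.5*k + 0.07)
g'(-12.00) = 0.00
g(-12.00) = 0.00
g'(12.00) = -0.00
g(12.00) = 0.00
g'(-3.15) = 0.00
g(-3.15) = 0.00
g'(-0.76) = 0.05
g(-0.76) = 0.03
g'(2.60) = -0.01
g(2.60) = 0.01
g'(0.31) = 0.37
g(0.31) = -0.21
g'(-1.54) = 0.01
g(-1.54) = 0.01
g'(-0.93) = 0.03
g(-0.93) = 0.02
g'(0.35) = 0.24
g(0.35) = -0.20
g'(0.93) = -392.30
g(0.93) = 3.99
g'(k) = 0.18*(4.5 - 9.62*k)/(4.81*k^2 - 4.5*k + 0.07)^2 = (0.81 - 1.7316*k)/(4.81*k^2 - 4.5*k + 0.07)^2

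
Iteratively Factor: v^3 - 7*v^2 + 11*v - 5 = (v - 5)*(v^2 - 2*v + 1) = (v - 5)*(v - 1)*(v - 1)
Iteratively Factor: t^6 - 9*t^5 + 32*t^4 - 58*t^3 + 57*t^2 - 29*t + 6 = (t - 1)*(t^5 - 8*t^4 + 24*t^3 - 34*t^2 + 23*t - 6) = (t - 2)*(t - 1)*(t^4 - 6*t^3 + 12*t^2 - 10*t + 3) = (t - 3)*(t - 2)*(t - 1)*(t^3 - 3*t^2 + 3*t - 1) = (t - 3)*(t - 2)*(t - 1)^2*(t^2 - 2*t + 1) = (t - 3)*(t - 2)*(t - 1)^3*(t - 1)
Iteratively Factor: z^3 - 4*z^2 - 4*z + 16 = (z - 2)*(z^2 - 2*z - 8) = (z - 2)*(z + 2)*(z - 4)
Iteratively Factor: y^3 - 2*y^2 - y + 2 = (y + 1)*(y^2 - 3*y + 2) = (y - 1)*(y + 1)*(y - 2)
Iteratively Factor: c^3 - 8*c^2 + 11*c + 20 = (c - 5)*(c^2 - 3*c - 4) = (c - 5)*(c - 4)*(c + 1)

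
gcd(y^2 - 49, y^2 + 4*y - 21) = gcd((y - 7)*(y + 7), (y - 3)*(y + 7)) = y + 7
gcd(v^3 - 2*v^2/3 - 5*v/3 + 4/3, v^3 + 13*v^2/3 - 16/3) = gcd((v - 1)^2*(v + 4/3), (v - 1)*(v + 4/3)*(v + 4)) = v^2 + v/3 - 4/3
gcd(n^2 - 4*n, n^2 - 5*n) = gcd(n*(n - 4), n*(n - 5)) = n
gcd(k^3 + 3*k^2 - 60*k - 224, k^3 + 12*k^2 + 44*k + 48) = k + 4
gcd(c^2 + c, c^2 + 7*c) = c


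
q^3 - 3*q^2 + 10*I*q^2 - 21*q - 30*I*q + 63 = (q - 3)*(q + 3*I)*(q + 7*I)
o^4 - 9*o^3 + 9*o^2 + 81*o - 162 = (o - 6)*(o - 3)^2*(o + 3)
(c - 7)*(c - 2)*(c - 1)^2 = c^4 - 11*c^3 + 33*c^2 - 37*c + 14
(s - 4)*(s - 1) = s^2 - 5*s + 4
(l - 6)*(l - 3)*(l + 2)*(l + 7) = l^4 - 49*l^2 + 36*l + 252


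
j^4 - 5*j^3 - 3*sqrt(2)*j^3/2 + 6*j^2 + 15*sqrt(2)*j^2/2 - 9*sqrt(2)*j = j*(j - 3)*(j - 2)*(j - 3*sqrt(2)/2)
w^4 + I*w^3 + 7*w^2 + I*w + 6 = (w - 2*I)*(w - I)*(w + I)*(w + 3*I)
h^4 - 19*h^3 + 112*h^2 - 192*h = h*(h - 8)^2*(h - 3)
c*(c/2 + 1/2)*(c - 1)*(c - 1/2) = c^4/2 - c^3/4 - c^2/2 + c/4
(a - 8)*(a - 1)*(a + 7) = a^3 - 2*a^2 - 55*a + 56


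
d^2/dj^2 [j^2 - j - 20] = 2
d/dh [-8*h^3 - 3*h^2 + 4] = 6*h*(-4*h - 1)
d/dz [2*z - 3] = 2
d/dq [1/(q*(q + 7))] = (-2*q - 7)/(q^2*(q^2 + 14*q + 49))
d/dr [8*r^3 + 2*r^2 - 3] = 4*r*(6*r + 1)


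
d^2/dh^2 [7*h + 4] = 0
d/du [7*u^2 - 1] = 14*u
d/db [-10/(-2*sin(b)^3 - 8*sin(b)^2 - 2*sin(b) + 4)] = 5*(-8*sin(b) + 3*cos(b)^2 - 4)*cos(b)/(sin(b)^3 + 4*sin(b)^2 + sin(b) - 2)^2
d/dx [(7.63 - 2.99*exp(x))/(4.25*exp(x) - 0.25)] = -31.68*exp(x)/(4.25*exp(x) - 0.25)^2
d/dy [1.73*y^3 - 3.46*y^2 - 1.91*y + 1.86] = 5.19*y^2 - 6.92*y - 1.91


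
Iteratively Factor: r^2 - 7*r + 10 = (r - 2)*(r - 5)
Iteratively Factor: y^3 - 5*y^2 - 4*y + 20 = (y - 2)*(y^2 - 3*y - 10) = (y - 5)*(y - 2)*(y + 2)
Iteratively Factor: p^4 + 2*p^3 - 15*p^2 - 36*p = (p + 3)*(p^3 - p^2 - 12*p) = p*(p + 3)*(p^2 - p - 12) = p*(p + 3)^2*(p - 4)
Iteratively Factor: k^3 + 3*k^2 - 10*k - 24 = (k + 2)*(k^2 + k - 12) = (k - 3)*(k + 2)*(k + 4)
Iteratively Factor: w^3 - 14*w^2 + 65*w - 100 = (w - 5)*(w^2 - 9*w + 20) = (w - 5)^2*(w - 4)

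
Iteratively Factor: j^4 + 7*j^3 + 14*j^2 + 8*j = (j + 4)*(j^3 + 3*j^2 + 2*j) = (j + 2)*(j + 4)*(j^2 + j) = j*(j + 2)*(j + 4)*(j + 1)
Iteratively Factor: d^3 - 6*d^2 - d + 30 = (d - 5)*(d^2 - d - 6) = (d - 5)*(d - 3)*(d + 2)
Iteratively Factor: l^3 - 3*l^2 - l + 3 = (l - 3)*(l^2 - 1) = (l - 3)*(l + 1)*(l - 1)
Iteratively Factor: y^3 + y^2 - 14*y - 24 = (y + 3)*(y^2 - 2*y - 8) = (y - 4)*(y + 3)*(y + 2)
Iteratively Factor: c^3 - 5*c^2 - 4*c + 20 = (c - 5)*(c^2 - 4) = (c - 5)*(c - 2)*(c + 2)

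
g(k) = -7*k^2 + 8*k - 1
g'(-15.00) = 218.00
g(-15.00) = -1696.00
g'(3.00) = -34.00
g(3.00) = -40.00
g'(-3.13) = 51.82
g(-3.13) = -94.62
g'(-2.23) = 39.22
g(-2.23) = -53.65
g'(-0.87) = 20.18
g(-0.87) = -13.26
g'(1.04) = -6.56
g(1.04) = -0.25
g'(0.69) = -1.66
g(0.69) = 1.19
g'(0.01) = 7.86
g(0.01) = -0.92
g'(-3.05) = 50.70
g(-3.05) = -90.52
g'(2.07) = -20.98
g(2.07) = -14.43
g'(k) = 8 - 14*k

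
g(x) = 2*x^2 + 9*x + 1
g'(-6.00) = -15.00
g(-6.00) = 19.00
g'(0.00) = 9.00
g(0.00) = 1.00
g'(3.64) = 23.56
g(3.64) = 60.26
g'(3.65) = 23.60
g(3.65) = 60.50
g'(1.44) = 14.76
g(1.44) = 18.11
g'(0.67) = 11.68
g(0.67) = 7.93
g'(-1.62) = 2.52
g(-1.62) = -8.33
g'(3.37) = 22.48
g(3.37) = 54.04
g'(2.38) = 18.52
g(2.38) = 33.75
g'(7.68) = 39.72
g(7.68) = 188.08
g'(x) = 4*x + 9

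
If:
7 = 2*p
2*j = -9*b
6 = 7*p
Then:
No Solution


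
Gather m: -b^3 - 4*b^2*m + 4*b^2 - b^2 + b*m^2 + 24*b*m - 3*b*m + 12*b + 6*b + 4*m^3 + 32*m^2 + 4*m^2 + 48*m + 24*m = -b^3 + 3*b^2 + 18*b + 4*m^3 + m^2*(b + 36) + m*(-4*b^2 + 21*b + 72)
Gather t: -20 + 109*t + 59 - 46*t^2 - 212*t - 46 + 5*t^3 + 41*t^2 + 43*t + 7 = 5*t^3 - 5*t^2 - 60*t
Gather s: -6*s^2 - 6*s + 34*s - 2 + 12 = -6*s^2 + 28*s + 10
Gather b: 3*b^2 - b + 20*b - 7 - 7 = 3*b^2 + 19*b - 14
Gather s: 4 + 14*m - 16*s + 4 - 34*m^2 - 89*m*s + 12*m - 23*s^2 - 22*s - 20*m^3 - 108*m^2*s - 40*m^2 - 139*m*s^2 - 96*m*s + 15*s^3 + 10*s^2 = -20*m^3 - 74*m^2 + 26*m + 15*s^3 + s^2*(-139*m - 13) + s*(-108*m^2 - 185*m - 38) + 8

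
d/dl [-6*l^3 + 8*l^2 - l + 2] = -18*l^2 + 16*l - 1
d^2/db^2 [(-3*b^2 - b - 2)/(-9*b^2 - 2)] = 6*(27*b^3 + 108*b^2 - 18*b - 8)/(729*b^6 + 486*b^4 + 108*b^2 + 8)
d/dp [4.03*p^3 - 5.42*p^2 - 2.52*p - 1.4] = 12.09*p^2 - 10.84*p - 2.52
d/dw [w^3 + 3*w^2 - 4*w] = 3*w^2 + 6*w - 4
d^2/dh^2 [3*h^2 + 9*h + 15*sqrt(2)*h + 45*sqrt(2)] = 6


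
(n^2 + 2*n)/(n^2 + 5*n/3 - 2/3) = 3*n/(3*n - 1)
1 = 1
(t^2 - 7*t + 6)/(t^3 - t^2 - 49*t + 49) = (t - 6)/(t^2 - 49)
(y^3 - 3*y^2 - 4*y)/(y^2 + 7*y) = (y^2 - 3*y - 4)/(y + 7)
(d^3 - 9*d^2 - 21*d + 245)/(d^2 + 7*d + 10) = (d^2 - 14*d + 49)/(d + 2)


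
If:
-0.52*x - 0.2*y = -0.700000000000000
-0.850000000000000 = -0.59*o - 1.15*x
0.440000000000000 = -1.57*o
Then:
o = -0.28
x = 0.88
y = 1.20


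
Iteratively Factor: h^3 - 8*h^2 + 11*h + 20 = (h + 1)*(h^2 - 9*h + 20) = (h - 5)*(h + 1)*(h - 4)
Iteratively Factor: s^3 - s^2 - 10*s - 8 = (s + 1)*(s^2 - 2*s - 8) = (s - 4)*(s + 1)*(s + 2)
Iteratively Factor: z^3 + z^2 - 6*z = (z - 2)*(z^2 + 3*z) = (z - 2)*(z + 3)*(z)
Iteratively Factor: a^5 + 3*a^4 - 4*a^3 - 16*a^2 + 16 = (a + 2)*(a^4 + a^3 - 6*a^2 - 4*a + 8) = (a + 2)^2*(a^3 - a^2 - 4*a + 4) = (a + 2)^3*(a^2 - 3*a + 2) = (a - 1)*(a + 2)^3*(a - 2)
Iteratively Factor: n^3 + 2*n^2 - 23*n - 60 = (n + 4)*(n^2 - 2*n - 15) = (n + 3)*(n + 4)*(n - 5)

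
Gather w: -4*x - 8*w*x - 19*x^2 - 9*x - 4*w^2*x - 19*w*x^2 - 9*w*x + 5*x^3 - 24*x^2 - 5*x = -4*w^2*x + w*(-19*x^2 - 17*x) + 5*x^3 - 43*x^2 - 18*x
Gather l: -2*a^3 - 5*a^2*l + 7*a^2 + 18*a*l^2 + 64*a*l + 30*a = -2*a^3 + 7*a^2 + 18*a*l^2 + 30*a + l*(-5*a^2 + 64*a)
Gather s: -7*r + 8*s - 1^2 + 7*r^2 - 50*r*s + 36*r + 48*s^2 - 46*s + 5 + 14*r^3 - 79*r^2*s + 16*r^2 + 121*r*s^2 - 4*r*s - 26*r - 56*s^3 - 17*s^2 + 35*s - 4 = 14*r^3 + 23*r^2 + 3*r - 56*s^3 + s^2*(121*r + 31) + s*(-79*r^2 - 54*r - 3)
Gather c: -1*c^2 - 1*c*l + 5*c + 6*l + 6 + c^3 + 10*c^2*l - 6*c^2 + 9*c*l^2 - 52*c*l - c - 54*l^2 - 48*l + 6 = c^3 + c^2*(10*l - 7) + c*(9*l^2 - 53*l + 4) - 54*l^2 - 42*l + 12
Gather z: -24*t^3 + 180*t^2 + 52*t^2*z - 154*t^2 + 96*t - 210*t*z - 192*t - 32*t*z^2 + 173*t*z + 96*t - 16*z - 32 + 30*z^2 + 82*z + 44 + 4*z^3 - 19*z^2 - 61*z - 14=-24*t^3 + 26*t^2 + 4*z^3 + z^2*(11 - 32*t) + z*(52*t^2 - 37*t + 5) - 2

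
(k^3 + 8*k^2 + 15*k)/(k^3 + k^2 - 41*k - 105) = k/(k - 7)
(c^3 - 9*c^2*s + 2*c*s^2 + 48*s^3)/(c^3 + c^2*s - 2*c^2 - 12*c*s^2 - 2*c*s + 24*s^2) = (c^2 - 6*c*s - 16*s^2)/(c^2 + 4*c*s - 2*c - 8*s)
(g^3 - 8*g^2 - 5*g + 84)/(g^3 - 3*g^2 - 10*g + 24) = (g - 7)/(g - 2)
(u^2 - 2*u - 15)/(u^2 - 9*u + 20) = (u + 3)/(u - 4)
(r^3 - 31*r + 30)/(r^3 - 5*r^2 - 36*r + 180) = (r - 1)/(r - 6)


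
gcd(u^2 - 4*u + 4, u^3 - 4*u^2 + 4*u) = u^2 - 4*u + 4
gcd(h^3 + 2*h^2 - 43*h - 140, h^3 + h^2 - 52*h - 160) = h^2 + 9*h + 20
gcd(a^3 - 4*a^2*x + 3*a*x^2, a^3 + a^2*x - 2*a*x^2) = -a^2 + a*x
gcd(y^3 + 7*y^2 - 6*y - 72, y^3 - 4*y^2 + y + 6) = y - 3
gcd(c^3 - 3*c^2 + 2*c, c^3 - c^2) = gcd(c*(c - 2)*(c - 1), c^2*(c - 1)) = c^2 - c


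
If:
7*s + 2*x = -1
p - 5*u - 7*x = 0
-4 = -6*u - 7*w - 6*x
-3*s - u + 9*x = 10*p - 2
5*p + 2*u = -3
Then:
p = -355/282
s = 23/94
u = 929/564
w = 106/329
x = -255/188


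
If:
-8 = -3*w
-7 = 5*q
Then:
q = -7/5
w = 8/3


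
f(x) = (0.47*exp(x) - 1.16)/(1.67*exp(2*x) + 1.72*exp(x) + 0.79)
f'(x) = (0.47*exp(x) - 1.16)*(-3.34*exp(2*x) - 1.72*exp(x))/(1.67*exp(2*x) + 1.72*exp(x) + 0.79)^2 + 0.47*exp(x)/(1.67*exp(2*x) + 1.72*exp(x) + 0.79)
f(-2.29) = -1.13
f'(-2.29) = 0.29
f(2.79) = 0.01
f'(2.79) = -0.01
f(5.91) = 0.00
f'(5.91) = -0.00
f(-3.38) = -1.35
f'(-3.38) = 0.12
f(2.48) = 0.02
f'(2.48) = -0.01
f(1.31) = 0.02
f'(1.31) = 0.02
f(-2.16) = -1.09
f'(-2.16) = 0.32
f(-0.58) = -0.39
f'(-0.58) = 0.46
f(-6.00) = -1.46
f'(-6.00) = 0.01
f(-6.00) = -1.46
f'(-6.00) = 0.01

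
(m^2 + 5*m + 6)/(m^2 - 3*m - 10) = (m + 3)/(m - 5)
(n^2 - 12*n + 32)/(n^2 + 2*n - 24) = (n - 8)/(n + 6)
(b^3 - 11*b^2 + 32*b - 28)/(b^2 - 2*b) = b - 9 + 14/b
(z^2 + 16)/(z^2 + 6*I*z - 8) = (z - 4*I)/(z + 2*I)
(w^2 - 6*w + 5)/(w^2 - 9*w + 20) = (w - 1)/(w - 4)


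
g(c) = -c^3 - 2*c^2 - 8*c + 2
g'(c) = -3*c^2 - 4*c - 8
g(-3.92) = 62.86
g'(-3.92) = -38.42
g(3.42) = -88.75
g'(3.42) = -56.77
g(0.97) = -8.55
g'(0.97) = -14.70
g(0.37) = -1.28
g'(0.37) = -9.89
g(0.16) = 0.66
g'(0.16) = -8.72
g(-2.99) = 34.77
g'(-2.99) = -22.86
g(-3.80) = 58.39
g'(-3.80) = -36.12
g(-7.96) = 443.32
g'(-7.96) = -166.24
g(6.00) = -334.00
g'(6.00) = -140.00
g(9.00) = -961.00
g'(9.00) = -287.00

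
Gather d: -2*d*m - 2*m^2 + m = -2*d*m - 2*m^2 + m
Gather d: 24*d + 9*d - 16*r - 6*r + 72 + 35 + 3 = 33*d - 22*r + 110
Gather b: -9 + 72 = 63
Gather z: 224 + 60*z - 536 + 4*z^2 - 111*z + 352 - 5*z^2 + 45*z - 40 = -z^2 - 6*z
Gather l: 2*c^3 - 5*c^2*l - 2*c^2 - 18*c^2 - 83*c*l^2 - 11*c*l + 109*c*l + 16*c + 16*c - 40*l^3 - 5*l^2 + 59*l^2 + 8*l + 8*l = 2*c^3 - 20*c^2 + 32*c - 40*l^3 + l^2*(54 - 83*c) + l*(-5*c^2 + 98*c + 16)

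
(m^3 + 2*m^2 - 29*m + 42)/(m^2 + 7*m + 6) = (m^3 + 2*m^2 - 29*m + 42)/(m^2 + 7*m + 6)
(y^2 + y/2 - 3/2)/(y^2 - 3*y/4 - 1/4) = 2*(2*y + 3)/(4*y + 1)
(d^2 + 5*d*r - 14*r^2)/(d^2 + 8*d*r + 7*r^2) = (d - 2*r)/(d + r)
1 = 1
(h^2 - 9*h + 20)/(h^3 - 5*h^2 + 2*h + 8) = (h - 5)/(h^2 - h - 2)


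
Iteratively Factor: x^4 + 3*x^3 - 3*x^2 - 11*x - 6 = (x - 2)*(x^3 + 5*x^2 + 7*x + 3) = (x - 2)*(x + 1)*(x^2 + 4*x + 3) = (x - 2)*(x + 1)*(x + 3)*(x + 1)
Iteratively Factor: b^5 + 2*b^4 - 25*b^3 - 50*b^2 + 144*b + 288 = (b - 3)*(b^4 + 5*b^3 - 10*b^2 - 80*b - 96) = (b - 4)*(b - 3)*(b^3 + 9*b^2 + 26*b + 24) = (b - 4)*(b - 3)*(b + 2)*(b^2 + 7*b + 12) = (b - 4)*(b - 3)*(b + 2)*(b + 4)*(b + 3)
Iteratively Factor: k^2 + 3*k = (k)*(k + 3)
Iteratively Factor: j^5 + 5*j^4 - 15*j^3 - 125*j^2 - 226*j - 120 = (j + 2)*(j^4 + 3*j^3 - 21*j^2 - 83*j - 60) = (j - 5)*(j + 2)*(j^3 + 8*j^2 + 19*j + 12) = (j - 5)*(j + 1)*(j + 2)*(j^2 + 7*j + 12) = (j - 5)*(j + 1)*(j + 2)*(j + 3)*(j + 4)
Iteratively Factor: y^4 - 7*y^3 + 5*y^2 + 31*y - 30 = (y + 2)*(y^3 - 9*y^2 + 23*y - 15) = (y - 1)*(y + 2)*(y^2 - 8*y + 15) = (y - 5)*(y - 1)*(y + 2)*(y - 3)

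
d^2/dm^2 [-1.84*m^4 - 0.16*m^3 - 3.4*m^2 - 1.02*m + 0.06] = -22.08*m^2 - 0.96*m - 6.8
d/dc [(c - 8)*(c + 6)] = 2*c - 2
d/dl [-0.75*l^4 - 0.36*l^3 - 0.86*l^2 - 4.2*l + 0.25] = -3.0*l^3 - 1.08*l^2 - 1.72*l - 4.2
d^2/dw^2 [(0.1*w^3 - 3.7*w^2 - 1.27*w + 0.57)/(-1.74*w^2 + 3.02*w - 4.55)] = (-4.44089209850063e-16*w^5 - 1.4210854715202e-14*w^4 + 46.334944*w^3 - 177.867192*w^2 - 54.777624*w + 186.728764)/(5.268024*w^6 - 27.430056*w^5 + 88.935228*w^4 - 170.999648*w^3 + 232.56051*w^2 - 187.56465*w + 94.196375)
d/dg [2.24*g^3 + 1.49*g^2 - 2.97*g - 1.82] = 6.72*g^2 + 2.98*g - 2.97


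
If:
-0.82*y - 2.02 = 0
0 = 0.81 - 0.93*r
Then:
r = 0.87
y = -2.46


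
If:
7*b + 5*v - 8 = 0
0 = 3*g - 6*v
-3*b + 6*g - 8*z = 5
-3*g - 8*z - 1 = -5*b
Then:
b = 62/83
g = 92/83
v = 46/83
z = -49/664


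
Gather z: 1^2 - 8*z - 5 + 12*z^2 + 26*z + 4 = 12*z^2 + 18*z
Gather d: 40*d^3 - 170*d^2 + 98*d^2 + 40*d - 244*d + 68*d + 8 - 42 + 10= 40*d^3 - 72*d^2 - 136*d - 24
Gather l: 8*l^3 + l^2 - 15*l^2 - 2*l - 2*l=8*l^3 - 14*l^2 - 4*l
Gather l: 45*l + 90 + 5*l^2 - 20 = 5*l^2 + 45*l + 70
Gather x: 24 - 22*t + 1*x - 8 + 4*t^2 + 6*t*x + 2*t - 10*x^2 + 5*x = 4*t^2 - 20*t - 10*x^2 + x*(6*t + 6) + 16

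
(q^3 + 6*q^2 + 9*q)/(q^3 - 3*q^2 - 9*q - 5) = q*(q^2 + 6*q + 9)/(q^3 - 3*q^2 - 9*q - 5)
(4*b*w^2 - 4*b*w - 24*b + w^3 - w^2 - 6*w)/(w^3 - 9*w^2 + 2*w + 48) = (4*b + w)/(w - 8)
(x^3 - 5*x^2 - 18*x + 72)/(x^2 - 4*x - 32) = (x^2 - 9*x + 18)/(x - 8)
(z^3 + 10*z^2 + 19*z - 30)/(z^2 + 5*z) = z + 5 - 6/z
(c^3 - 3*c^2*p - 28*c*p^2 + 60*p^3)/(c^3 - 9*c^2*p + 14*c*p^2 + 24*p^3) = (-c^2 - 3*c*p + 10*p^2)/(-c^2 + 3*c*p + 4*p^2)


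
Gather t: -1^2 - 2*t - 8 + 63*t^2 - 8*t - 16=63*t^2 - 10*t - 25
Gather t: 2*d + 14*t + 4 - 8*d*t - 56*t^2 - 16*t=2*d - 56*t^2 + t*(-8*d - 2) + 4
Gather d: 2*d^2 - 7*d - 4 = 2*d^2 - 7*d - 4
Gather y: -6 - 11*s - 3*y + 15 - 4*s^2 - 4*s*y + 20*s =-4*s^2 + 9*s + y*(-4*s - 3) + 9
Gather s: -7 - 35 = -42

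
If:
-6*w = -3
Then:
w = 1/2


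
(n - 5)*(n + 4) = n^2 - n - 20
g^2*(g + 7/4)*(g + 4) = g^4 + 23*g^3/4 + 7*g^2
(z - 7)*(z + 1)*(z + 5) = z^3 - z^2 - 37*z - 35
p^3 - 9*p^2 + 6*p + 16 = (p - 8)*(p - 2)*(p + 1)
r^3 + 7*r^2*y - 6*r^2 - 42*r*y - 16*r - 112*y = (r - 8)*(r + 2)*(r + 7*y)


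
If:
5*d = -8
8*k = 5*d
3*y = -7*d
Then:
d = -8/5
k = -1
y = 56/15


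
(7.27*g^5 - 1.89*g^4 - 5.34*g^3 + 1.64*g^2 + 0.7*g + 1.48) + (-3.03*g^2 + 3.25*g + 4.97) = 7.27*g^5 - 1.89*g^4 - 5.34*g^3 - 1.39*g^2 + 3.95*g + 6.45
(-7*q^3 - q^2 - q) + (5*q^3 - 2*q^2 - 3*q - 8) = -2*q^3 - 3*q^2 - 4*q - 8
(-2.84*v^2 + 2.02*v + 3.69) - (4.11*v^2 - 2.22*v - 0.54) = -6.95*v^2 + 4.24*v + 4.23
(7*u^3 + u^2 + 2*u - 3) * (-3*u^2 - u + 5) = -21*u^5 - 10*u^4 + 28*u^3 + 12*u^2 + 13*u - 15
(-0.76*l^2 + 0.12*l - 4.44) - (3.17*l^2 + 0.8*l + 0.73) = -3.93*l^2 - 0.68*l - 5.17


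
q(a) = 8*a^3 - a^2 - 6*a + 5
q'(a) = 24*a^2 - 2*a - 6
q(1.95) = 48.82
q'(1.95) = 81.36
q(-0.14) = 5.80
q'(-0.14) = -5.25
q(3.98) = 469.64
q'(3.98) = 366.21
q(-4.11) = -542.64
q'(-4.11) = 407.63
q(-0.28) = 6.43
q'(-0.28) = -3.56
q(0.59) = 2.75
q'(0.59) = 1.17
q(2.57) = 118.77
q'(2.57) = 147.38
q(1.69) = 30.62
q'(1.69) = 59.17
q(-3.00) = -202.00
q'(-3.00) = 216.00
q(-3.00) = -202.00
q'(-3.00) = 216.00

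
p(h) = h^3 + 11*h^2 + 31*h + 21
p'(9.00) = 472.00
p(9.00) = 1920.00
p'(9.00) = 472.00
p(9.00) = 1920.00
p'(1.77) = 79.34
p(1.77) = 115.88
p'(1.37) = 66.77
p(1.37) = 86.69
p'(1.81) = 80.65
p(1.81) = 119.08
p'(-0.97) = 12.48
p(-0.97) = 0.37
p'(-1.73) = 1.92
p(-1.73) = -4.89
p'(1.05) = 57.41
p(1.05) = 66.84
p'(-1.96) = -0.60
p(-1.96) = -5.03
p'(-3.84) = -9.24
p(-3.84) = 7.54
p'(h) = 3*h^2 + 22*h + 31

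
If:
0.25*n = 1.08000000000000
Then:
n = 4.32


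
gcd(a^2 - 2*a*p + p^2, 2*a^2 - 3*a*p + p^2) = -a + p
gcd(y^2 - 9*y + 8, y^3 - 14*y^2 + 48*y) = y - 8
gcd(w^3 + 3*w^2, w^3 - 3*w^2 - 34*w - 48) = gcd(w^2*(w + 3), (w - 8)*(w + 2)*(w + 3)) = w + 3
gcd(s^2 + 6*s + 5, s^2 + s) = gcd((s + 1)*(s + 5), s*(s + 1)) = s + 1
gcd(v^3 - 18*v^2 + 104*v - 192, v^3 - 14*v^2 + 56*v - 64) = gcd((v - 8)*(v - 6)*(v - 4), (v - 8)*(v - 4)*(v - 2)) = v^2 - 12*v + 32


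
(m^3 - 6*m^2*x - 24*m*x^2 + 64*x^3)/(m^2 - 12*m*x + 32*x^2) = (-m^2 - 2*m*x + 8*x^2)/(-m + 4*x)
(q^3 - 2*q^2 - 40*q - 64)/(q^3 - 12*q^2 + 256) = (q + 2)/(q - 8)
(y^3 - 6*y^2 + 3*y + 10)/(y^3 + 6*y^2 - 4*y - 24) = (y^2 - 4*y - 5)/(y^2 + 8*y + 12)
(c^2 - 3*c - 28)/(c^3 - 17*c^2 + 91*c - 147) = (c + 4)/(c^2 - 10*c + 21)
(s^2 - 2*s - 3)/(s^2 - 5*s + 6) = (s + 1)/(s - 2)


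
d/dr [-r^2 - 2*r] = -2*r - 2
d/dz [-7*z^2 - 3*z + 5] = -14*z - 3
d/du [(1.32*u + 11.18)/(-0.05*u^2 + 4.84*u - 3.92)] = (0.066*u^2 + 1.118*u - 59.2856)/(0.0025*u^4 - 0.484*u^3 + 23.8176*u^2 - 37.9456*u + 15.3664)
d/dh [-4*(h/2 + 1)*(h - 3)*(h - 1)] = -6*h^2 + 8*h + 10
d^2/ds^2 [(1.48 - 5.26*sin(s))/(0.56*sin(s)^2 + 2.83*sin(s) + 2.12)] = (1.649536*sin(s)^5 - 10.19256*sin(s)^4 - 47.8036159999999*sin(s)^3 - 33.598076*sin(s)^2 + 84.061008*sin(s) + 83.308024)/(0.56*sin(s)^2 + 2.83*sin(s) + 2.12)^3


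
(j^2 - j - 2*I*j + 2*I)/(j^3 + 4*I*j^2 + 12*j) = (j - 1)/(j*(j + 6*I))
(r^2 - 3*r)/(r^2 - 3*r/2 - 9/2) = 2*r/(2*r + 3)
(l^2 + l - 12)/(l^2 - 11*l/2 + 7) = 2*(l^2 + l - 12)/(2*l^2 - 11*l + 14)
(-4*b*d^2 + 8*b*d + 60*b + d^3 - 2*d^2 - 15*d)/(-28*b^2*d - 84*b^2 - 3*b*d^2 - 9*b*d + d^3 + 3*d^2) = (4*b*d - 20*b - d^2 + 5*d)/(28*b^2 + 3*b*d - d^2)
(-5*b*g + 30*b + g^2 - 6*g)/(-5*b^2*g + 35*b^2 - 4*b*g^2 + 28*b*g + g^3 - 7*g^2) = (g - 6)/(b*g - 7*b + g^2 - 7*g)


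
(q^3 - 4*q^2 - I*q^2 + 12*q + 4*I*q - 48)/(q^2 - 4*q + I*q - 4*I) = (q^2 - I*q + 12)/(q + I)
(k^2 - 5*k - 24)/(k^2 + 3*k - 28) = (k^2 - 5*k - 24)/(k^2 + 3*k - 28)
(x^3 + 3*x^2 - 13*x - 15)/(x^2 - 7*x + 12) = (x^2 + 6*x + 5)/(x - 4)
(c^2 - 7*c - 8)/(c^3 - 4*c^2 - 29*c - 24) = 1/(c + 3)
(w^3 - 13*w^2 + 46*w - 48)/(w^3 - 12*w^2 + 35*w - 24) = (w - 2)/(w - 1)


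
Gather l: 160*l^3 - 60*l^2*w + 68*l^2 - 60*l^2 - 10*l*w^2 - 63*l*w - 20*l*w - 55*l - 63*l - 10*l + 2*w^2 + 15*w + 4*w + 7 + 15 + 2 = 160*l^3 + l^2*(8 - 60*w) + l*(-10*w^2 - 83*w - 128) + 2*w^2 + 19*w + 24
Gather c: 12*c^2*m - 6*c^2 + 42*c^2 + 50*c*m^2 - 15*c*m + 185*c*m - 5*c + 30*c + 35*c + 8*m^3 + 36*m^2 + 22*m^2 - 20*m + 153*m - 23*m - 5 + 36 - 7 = c^2*(12*m + 36) + c*(50*m^2 + 170*m + 60) + 8*m^3 + 58*m^2 + 110*m + 24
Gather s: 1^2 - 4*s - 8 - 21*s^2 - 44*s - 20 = -21*s^2 - 48*s - 27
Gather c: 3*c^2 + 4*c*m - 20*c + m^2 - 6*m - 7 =3*c^2 + c*(4*m - 20) + m^2 - 6*m - 7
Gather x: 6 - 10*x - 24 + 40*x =30*x - 18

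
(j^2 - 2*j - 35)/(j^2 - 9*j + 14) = (j + 5)/(j - 2)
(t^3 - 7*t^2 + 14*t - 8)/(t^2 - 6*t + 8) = t - 1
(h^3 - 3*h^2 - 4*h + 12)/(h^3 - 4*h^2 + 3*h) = (h^2 - 4)/(h*(h - 1))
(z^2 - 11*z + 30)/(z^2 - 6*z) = (z - 5)/z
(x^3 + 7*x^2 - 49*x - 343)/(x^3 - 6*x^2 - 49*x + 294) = (x + 7)/(x - 6)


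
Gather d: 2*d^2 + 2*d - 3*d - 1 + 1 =2*d^2 - d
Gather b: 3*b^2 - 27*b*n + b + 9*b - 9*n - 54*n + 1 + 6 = 3*b^2 + b*(10 - 27*n) - 63*n + 7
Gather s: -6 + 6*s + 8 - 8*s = 2 - 2*s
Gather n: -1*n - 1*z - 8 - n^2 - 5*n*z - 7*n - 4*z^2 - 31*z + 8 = -n^2 + n*(-5*z - 8) - 4*z^2 - 32*z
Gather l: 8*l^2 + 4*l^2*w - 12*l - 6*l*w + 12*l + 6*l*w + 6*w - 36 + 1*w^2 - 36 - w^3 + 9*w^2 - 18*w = l^2*(4*w + 8) - w^3 + 10*w^2 - 12*w - 72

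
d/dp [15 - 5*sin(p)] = -5*cos(p)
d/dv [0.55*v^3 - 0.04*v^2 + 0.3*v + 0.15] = 1.65*v^2 - 0.08*v + 0.3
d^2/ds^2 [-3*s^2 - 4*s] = -6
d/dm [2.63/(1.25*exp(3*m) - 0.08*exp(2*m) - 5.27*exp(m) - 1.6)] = (-9.8625*exp(2*m) + 0.4208*exp(m) + 13.8601)*exp(m)/(-1.25*exp(3*m) + 0.08*exp(2*m) + 5.27*exp(m) + 1.6)^2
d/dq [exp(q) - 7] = exp(q)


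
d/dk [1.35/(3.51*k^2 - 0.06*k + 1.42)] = (0.081 - 9.477*k)/(3.51*k^2 - 0.06*k + 1.42)^2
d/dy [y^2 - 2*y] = 2*y - 2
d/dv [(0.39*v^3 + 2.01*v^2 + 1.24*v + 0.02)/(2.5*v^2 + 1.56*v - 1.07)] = (0.974999999999999*v^4 + 1.2168*v^3 - 1.2163*v^2 - 4.4014*v - 1.358)/(6.25*v^4 + 7.8*v^3 - 2.9164*v^2 - 3.3384*v + 1.1449)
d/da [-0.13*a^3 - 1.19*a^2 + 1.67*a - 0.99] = -0.39*a^2 - 2.38*a + 1.67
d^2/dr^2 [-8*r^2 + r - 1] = -16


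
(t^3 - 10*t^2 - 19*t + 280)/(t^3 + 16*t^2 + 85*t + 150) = (t^2 - 15*t + 56)/(t^2 + 11*t + 30)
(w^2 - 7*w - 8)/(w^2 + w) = (w - 8)/w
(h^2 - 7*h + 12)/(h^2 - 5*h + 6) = (h - 4)/(h - 2)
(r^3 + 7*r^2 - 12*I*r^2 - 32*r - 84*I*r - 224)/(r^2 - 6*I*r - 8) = (r^2 + r*(7 - 8*I) - 56*I)/(r - 2*I)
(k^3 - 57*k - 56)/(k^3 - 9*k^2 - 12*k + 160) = (k^2 + 8*k + 7)/(k^2 - k - 20)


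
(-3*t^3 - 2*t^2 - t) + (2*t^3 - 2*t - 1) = -t^3 - 2*t^2 - 3*t - 1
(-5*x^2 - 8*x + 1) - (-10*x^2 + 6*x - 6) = 5*x^2 - 14*x + 7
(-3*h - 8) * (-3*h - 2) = 9*h^2 + 30*h + 16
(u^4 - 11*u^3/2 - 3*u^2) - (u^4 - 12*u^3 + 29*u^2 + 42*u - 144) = 13*u^3/2 - 32*u^2 - 42*u + 144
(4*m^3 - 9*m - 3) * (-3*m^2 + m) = -12*m^5 + 4*m^4 + 27*m^3 - 3*m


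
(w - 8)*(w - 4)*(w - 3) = w^3 - 15*w^2 + 68*w - 96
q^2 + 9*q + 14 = (q + 2)*(q + 7)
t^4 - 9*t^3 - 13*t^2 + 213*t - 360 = (t - 8)*(t - 3)^2*(t + 5)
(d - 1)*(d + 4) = d^2 + 3*d - 4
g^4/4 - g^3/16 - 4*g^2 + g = g*(g/4 + 1)*(g - 4)*(g - 1/4)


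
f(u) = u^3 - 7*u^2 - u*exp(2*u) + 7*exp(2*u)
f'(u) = 3*u^2 - 2*u*exp(2*u) - 14*u + 13*exp(2*u)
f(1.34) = 72.39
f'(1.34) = 137.14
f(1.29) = 65.85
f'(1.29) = 124.45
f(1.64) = 128.03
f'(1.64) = 243.43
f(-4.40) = -220.70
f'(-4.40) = 119.68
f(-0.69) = -1.73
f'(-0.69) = 14.71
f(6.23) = 198488.15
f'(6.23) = 139249.66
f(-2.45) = -56.65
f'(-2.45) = 52.44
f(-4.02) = -178.08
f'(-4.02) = 104.77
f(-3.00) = -89.98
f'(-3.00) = 69.05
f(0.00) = 7.00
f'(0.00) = 13.00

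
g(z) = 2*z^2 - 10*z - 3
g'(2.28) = -0.88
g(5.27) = -0.15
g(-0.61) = 3.84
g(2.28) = -15.40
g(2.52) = -15.50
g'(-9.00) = -46.00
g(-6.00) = 129.00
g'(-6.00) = -34.00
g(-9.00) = 249.00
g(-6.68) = 153.04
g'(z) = 4*z - 10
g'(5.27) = 11.08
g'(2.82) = 1.28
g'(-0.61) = -12.44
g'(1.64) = -3.44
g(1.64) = -14.02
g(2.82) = -15.30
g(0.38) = -6.51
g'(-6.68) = -36.72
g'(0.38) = -8.48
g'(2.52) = 0.08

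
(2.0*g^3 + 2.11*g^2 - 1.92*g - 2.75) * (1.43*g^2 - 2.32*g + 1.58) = 2.86*g^5 - 1.6227*g^4 - 4.4808*g^3 + 3.8557*g^2 + 3.3464*g - 4.345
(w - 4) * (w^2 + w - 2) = w^3 - 3*w^2 - 6*w + 8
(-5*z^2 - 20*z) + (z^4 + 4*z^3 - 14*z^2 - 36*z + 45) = z^4 + 4*z^3 - 19*z^2 - 56*z + 45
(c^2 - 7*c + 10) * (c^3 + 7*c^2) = c^5 - 39*c^3 + 70*c^2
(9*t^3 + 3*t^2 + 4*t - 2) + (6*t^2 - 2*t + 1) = 9*t^3 + 9*t^2 + 2*t - 1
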